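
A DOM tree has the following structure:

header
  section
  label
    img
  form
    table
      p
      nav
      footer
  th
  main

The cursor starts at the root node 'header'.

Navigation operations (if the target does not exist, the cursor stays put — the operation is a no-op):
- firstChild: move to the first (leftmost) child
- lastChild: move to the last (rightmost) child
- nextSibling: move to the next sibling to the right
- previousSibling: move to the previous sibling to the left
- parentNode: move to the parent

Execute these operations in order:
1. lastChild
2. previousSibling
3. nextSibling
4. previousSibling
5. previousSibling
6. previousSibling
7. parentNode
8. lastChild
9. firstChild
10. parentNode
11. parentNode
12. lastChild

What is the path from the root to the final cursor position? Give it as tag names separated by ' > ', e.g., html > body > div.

After 1 (lastChild): main
After 2 (previousSibling): th
After 3 (nextSibling): main
After 4 (previousSibling): th
After 5 (previousSibling): form
After 6 (previousSibling): label
After 7 (parentNode): header
After 8 (lastChild): main
After 9 (firstChild): main (no-op, stayed)
After 10 (parentNode): header
After 11 (parentNode): header (no-op, stayed)
After 12 (lastChild): main

Answer: header > main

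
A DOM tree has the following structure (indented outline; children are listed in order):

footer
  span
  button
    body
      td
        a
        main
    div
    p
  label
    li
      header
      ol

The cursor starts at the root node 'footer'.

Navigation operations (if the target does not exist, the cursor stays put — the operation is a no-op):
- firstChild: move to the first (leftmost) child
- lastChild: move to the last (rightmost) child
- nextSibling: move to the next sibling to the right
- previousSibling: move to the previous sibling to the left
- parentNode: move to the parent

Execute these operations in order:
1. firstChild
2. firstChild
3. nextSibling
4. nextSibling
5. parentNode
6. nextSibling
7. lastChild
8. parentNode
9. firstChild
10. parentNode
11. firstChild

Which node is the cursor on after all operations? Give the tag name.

After 1 (firstChild): span
After 2 (firstChild): span (no-op, stayed)
After 3 (nextSibling): button
After 4 (nextSibling): label
After 5 (parentNode): footer
After 6 (nextSibling): footer (no-op, stayed)
After 7 (lastChild): label
After 8 (parentNode): footer
After 9 (firstChild): span
After 10 (parentNode): footer
After 11 (firstChild): span

Answer: span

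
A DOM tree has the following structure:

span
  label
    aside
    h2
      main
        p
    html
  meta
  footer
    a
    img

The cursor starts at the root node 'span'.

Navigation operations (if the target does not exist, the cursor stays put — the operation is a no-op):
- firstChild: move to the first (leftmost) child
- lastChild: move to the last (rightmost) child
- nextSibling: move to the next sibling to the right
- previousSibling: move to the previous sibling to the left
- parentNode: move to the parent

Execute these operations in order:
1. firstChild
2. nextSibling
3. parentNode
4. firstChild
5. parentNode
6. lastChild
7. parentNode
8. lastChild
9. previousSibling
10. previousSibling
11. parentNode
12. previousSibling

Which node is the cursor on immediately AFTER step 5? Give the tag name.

Answer: span

Derivation:
After 1 (firstChild): label
After 2 (nextSibling): meta
After 3 (parentNode): span
After 4 (firstChild): label
After 5 (parentNode): span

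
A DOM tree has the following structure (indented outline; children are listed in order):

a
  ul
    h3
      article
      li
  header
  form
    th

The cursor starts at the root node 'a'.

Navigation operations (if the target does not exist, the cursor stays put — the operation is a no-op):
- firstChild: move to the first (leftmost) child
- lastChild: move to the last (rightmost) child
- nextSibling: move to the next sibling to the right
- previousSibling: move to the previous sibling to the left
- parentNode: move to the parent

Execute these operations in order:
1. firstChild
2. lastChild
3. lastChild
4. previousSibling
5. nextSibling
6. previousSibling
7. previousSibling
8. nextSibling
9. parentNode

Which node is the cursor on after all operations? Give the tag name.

After 1 (firstChild): ul
After 2 (lastChild): h3
After 3 (lastChild): li
After 4 (previousSibling): article
After 5 (nextSibling): li
After 6 (previousSibling): article
After 7 (previousSibling): article (no-op, stayed)
After 8 (nextSibling): li
After 9 (parentNode): h3

Answer: h3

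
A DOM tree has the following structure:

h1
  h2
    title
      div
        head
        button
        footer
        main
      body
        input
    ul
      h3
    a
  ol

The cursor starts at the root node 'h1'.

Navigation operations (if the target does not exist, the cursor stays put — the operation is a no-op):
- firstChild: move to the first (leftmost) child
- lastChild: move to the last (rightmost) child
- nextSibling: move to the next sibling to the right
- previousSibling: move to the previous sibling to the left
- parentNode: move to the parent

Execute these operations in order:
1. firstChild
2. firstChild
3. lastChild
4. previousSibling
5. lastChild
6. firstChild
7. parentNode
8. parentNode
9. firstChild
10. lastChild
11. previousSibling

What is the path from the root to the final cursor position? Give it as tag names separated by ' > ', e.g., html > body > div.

Answer: h1 > h2 > title > div > footer

Derivation:
After 1 (firstChild): h2
After 2 (firstChild): title
After 3 (lastChild): body
After 4 (previousSibling): div
After 5 (lastChild): main
After 6 (firstChild): main (no-op, stayed)
After 7 (parentNode): div
After 8 (parentNode): title
After 9 (firstChild): div
After 10 (lastChild): main
After 11 (previousSibling): footer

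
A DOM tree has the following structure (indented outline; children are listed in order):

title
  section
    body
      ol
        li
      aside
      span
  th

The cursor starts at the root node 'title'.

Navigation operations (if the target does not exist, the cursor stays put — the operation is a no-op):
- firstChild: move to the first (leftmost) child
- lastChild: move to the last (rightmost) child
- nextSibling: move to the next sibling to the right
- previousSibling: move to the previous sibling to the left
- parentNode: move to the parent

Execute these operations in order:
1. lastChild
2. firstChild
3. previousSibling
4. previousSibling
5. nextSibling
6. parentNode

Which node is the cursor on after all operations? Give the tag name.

After 1 (lastChild): th
After 2 (firstChild): th (no-op, stayed)
After 3 (previousSibling): section
After 4 (previousSibling): section (no-op, stayed)
After 5 (nextSibling): th
After 6 (parentNode): title

Answer: title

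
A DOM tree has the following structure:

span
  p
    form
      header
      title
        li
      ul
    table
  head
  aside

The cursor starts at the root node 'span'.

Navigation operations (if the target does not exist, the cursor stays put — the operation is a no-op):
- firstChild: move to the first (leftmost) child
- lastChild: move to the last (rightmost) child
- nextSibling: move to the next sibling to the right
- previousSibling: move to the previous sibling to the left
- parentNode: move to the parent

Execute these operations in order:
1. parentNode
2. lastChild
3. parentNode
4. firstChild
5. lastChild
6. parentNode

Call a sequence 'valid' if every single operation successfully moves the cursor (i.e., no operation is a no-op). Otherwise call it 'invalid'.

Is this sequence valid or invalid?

After 1 (parentNode): span (no-op, stayed)
After 2 (lastChild): aside
After 3 (parentNode): span
After 4 (firstChild): p
After 5 (lastChild): table
After 6 (parentNode): p

Answer: invalid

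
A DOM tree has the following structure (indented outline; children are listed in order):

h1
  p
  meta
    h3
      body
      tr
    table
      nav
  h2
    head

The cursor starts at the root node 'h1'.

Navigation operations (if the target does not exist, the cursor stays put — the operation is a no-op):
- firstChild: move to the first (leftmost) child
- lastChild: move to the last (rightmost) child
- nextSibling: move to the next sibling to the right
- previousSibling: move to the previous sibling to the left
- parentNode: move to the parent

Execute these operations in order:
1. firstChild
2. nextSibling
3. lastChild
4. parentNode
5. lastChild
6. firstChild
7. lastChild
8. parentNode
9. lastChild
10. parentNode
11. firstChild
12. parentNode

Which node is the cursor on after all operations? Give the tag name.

After 1 (firstChild): p
After 2 (nextSibling): meta
After 3 (lastChild): table
After 4 (parentNode): meta
After 5 (lastChild): table
After 6 (firstChild): nav
After 7 (lastChild): nav (no-op, stayed)
After 8 (parentNode): table
After 9 (lastChild): nav
After 10 (parentNode): table
After 11 (firstChild): nav
After 12 (parentNode): table

Answer: table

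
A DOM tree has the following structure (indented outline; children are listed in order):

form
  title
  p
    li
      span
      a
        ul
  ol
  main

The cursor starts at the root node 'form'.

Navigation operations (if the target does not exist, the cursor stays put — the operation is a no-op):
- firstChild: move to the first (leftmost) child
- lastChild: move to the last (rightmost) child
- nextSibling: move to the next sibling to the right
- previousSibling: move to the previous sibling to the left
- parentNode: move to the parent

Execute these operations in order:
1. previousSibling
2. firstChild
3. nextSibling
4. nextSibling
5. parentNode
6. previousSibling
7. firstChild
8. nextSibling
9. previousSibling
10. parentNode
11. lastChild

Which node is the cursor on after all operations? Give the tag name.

Answer: main

Derivation:
After 1 (previousSibling): form (no-op, stayed)
After 2 (firstChild): title
After 3 (nextSibling): p
After 4 (nextSibling): ol
After 5 (parentNode): form
After 6 (previousSibling): form (no-op, stayed)
After 7 (firstChild): title
After 8 (nextSibling): p
After 9 (previousSibling): title
After 10 (parentNode): form
After 11 (lastChild): main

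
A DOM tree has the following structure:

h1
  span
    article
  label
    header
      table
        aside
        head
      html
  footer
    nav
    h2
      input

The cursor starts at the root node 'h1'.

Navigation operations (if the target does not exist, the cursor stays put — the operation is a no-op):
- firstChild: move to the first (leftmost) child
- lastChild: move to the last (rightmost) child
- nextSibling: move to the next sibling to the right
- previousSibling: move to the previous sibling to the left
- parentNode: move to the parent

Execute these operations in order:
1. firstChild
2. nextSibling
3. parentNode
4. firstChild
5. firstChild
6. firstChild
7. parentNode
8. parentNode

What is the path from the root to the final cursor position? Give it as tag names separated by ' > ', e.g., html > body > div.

After 1 (firstChild): span
After 2 (nextSibling): label
After 3 (parentNode): h1
After 4 (firstChild): span
After 5 (firstChild): article
After 6 (firstChild): article (no-op, stayed)
After 7 (parentNode): span
After 8 (parentNode): h1

Answer: h1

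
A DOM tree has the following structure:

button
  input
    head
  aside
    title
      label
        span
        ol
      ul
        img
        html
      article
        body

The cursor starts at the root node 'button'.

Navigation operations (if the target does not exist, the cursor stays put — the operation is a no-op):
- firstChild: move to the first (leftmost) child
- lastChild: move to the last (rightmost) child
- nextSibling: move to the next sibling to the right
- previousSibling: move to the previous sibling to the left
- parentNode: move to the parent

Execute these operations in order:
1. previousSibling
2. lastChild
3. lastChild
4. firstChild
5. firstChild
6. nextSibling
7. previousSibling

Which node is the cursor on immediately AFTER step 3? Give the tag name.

Answer: title

Derivation:
After 1 (previousSibling): button (no-op, stayed)
After 2 (lastChild): aside
After 3 (lastChild): title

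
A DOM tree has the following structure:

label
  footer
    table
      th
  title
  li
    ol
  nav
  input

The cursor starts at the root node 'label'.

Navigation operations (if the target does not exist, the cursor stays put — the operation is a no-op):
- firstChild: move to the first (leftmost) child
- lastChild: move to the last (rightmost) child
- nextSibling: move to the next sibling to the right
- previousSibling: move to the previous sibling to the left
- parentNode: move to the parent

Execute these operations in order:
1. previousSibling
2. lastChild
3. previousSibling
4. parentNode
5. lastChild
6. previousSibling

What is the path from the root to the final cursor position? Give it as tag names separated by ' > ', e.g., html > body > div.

After 1 (previousSibling): label (no-op, stayed)
After 2 (lastChild): input
After 3 (previousSibling): nav
After 4 (parentNode): label
After 5 (lastChild): input
After 6 (previousSibling): nav

Answer: label > nav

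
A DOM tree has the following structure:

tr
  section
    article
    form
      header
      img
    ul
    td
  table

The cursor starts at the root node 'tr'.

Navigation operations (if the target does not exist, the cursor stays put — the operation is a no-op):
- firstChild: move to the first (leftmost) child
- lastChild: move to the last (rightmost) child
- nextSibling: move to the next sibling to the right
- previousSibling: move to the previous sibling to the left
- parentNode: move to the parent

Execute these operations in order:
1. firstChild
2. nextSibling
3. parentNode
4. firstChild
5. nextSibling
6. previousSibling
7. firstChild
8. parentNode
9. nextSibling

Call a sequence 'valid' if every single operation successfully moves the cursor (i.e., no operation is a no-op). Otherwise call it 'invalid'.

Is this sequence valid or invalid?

After 1 (firstChild): section
After 2 (nextSibling): table
After 3 (parentNode): tr
After 4 (firstChild): section
After 5 (nextSibling): table
After 6 (previousSibling): section
After 7 (firstChild): article
After 8 (parentNode): section
After 9 (nextSibling): table

Answer: valid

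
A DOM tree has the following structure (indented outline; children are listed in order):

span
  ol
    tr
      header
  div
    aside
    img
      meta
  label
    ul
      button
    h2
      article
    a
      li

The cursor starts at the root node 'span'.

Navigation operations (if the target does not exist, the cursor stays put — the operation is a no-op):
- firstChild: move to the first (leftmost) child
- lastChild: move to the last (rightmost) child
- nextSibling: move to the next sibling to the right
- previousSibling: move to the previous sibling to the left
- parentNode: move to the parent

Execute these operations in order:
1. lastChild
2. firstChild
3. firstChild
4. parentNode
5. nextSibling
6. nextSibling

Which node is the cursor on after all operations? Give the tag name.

Answer: a

Derivation:
After 1 (lastChild): label
After 2 (firstChild): ul
After 3 (firstChild): button
After 4 (parentNode): ul
After 5 (nextSibling): h2
After 6 (nextSibling): a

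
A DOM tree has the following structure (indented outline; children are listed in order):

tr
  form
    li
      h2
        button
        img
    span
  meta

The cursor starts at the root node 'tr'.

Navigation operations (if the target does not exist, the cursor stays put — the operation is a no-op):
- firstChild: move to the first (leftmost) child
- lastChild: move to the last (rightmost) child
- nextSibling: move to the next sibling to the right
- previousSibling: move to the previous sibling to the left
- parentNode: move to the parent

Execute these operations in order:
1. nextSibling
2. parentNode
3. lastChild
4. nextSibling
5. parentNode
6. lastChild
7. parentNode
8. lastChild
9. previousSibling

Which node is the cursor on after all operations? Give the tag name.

Answer: form

Derivation:
After 1 (nextSibling): tr (no-op, stayed)
After 2 (parentNode): tr (no-op, stayed)
After 3 (lastChild): meta
After 4 (nextSibling): meta (no-op, stayed)
After 5 (parentNode): tr
After 6 (lastChild): meta
After 7 (parentNode): tr
After 8 (lastChild): meta
After 9 (previousSibling): form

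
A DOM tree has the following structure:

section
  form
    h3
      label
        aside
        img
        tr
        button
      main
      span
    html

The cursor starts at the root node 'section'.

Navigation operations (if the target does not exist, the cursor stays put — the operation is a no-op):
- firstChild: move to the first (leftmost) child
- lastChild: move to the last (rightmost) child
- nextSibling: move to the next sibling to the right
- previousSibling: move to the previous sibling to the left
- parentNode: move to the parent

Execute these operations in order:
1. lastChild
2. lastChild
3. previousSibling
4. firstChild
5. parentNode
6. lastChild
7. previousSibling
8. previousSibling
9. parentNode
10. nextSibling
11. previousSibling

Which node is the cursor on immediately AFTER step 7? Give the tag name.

Answer: main

Derivation:
After 1 (lastChild): form
After 2 (lastChild): html
After 3 (previousSibling): h3
After 4 (firstChild): label
After 5 (parentNode): h3
After 6 (lastChild): span
After 7 (previousSibling): main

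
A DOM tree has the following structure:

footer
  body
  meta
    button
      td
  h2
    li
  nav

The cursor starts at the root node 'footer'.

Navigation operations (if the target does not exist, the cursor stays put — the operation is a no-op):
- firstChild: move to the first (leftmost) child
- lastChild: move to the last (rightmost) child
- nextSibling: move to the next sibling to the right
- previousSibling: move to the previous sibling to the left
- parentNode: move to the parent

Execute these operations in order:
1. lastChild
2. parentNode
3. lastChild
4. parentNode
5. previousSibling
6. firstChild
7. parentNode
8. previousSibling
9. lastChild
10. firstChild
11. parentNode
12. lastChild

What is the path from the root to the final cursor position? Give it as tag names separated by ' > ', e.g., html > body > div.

After 1 (lastChild): nav
After 2 (parentNode): footer
After 3 (lastChild): nav
After 4 (parentNode): footer
After 5 (previousSibling): footer (no-op, stayed)
After 6 (firstChild): body
After 7 (parentNode): footer
After 8 (previousSibling): footer (no-op, stayed)
After 9 (lastChild): nav
After 10 (firstChild): nav (no-op, stayed)
After 11 (parentNode): footer
After 12 (lastChild): nav

Answer: footer > nav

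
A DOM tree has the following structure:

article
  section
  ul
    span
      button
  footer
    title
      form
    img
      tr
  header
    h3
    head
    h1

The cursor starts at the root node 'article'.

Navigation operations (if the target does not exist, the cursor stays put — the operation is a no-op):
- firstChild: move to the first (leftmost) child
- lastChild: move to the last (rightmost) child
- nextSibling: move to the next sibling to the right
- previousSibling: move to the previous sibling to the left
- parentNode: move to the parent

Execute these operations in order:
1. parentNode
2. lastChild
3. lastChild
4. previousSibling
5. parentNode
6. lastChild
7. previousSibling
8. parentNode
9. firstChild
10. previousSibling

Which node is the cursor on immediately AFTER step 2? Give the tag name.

After 1 (parentNode): article (no-op, stayed)
After 2 (lastChild): header

Answer: header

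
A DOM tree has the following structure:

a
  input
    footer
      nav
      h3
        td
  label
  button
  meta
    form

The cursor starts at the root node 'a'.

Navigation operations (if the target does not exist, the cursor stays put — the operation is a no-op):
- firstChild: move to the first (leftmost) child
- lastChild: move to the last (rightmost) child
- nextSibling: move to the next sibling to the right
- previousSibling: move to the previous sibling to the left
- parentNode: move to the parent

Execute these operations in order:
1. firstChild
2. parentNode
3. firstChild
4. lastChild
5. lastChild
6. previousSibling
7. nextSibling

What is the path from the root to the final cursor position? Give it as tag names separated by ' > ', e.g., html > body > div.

After 1 (firstChild): input
After 2 (parentNode): a
After 3 (firstChild): input
After 4 (lastChild): footer
After 5 (lastChild): h3
After 6 (previousSibling): nav
After 7 (nextSibling): h3

Answer: a > input > footer > h3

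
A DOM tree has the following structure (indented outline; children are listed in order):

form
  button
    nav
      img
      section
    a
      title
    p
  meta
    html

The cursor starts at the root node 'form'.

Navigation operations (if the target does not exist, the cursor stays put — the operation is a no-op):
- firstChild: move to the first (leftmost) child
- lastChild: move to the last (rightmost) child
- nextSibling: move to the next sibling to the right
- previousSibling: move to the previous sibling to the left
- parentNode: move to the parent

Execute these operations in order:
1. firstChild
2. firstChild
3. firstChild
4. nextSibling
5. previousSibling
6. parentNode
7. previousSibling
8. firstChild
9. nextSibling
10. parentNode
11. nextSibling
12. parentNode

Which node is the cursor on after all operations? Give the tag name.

After 1 (firstChild): button
After 2 (firstChild): nav
After 3 (firstChild): img
After 4 (nextSibling): section
After 5 (previousSibling): img
After 6 (parentNode): nav
After 7 (previousSibling): nav (no-op, stayed)
After 8 (firstChild): img
After 9 (nextSibling): section
After 10 (parentNode): nav
After 11 (nextSibling): a
After 12 (parentNode): button

Answer: button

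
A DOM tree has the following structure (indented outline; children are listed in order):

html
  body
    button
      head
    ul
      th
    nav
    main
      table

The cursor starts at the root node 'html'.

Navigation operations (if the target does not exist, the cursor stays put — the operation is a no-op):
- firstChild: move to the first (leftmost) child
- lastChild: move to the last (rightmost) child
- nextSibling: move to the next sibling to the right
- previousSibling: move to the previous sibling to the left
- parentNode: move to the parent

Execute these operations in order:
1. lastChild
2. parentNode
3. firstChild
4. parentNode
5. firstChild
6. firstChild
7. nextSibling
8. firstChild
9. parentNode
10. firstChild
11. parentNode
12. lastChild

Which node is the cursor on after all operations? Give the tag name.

After 1 (lastChild): body
After 2 (parentNode): html
After 3 (firstChild): body
After 4 (parentNode): html
After 5 (firstChild): body
After 6 (firstChild): button
After 7 (nextSibling): ul
After 8 (firstChild): th
After 9 (parentNode): ul
After 10 (firstChild): th
After 11 (parentNode): ul
After 12 (lastChild): th

Answer: th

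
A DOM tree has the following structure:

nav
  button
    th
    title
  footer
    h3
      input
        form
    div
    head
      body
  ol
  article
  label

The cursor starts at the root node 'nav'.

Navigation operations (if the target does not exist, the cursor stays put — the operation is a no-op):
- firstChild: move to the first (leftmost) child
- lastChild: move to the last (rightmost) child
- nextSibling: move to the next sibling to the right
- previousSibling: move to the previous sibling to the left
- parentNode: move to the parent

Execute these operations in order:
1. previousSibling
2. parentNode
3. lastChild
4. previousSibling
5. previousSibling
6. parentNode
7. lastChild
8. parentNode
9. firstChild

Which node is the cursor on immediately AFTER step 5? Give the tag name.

After 1 (previousSibling): nav (no-op, stayed)
After 2 (parentNode): nav (no-op, stayed)
After 3 (lastChild): label
After 4 (previousSibling): article
After 5 (previousSibling): ol

Answer: ol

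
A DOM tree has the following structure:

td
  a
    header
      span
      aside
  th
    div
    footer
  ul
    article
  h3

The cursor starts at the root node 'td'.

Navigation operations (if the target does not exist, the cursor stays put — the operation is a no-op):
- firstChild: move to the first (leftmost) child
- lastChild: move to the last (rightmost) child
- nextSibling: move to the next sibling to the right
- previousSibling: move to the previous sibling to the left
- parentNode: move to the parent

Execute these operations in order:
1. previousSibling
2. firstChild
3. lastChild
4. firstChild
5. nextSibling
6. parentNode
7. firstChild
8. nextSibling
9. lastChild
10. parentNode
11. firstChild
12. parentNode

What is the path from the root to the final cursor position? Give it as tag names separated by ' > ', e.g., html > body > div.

Answer: td > a > header

Derivation:
After 1 (previousSibling): td (no-op, stayed)
After 2 (firstChild): a
After 3 (lastChild): header
After 4 (firstChild): span
After 5 (nextSibling): aside
After 6 (parentNode): header
After 7 (firstChild): span
After 8 (nextSibling): aside
After 9 (lastChild): aside (no-op, stayed)
After 10 (parentNode): header
After 11 (firstChild): span
After 12 (parentNode): header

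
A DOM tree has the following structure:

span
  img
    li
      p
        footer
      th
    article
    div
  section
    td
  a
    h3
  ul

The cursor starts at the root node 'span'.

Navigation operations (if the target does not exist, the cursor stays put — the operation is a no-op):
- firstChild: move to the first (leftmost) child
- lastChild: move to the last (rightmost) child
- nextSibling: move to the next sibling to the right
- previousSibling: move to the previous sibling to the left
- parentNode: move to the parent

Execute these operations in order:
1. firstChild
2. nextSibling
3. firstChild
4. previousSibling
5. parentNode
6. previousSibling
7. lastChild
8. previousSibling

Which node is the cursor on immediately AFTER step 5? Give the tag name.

After 1 (firstChild): img
After 2 (nextSibling): section
After 3 (firstChild): td
After 4 (previousSibling): td (no-op, stayed)
After 5 (parentNode): section

Answer: section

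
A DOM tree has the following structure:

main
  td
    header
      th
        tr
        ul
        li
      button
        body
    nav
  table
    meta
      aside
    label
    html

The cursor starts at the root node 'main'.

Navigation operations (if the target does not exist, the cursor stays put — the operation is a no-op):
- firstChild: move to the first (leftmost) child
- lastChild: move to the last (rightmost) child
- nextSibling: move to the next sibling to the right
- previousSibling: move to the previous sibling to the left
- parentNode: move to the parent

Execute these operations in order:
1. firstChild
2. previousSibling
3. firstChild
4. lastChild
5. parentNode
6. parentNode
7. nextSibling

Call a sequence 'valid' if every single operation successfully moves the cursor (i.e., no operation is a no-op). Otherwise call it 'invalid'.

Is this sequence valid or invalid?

Answer: invalid

Derivation:
After 1 (firstChild): td
After 2 (previousSibling): td (no-op, stayed)
After 3 (firstChild): header
After 4 (lastChild): button
After 5 (parentNode): header
After 6 (parentNode): td
After 7 (nextSibling): table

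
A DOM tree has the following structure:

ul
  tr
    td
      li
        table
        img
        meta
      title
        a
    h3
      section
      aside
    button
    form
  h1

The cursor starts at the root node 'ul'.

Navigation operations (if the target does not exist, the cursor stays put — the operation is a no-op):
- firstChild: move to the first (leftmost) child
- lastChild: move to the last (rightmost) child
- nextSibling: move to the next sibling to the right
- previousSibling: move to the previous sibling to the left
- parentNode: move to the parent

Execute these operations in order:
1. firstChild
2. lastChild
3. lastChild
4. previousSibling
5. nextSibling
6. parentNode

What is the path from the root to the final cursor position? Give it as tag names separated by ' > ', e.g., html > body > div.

Answer: ul > tr

Derivation:
After 1 (firstChild): tr
After 2 (lastChild): form
After 3 (lastChild): form (no-op, stayed)
After 4 (previousSibling): button
After 5 (nextSibling): form
After 6 (parentNode): tr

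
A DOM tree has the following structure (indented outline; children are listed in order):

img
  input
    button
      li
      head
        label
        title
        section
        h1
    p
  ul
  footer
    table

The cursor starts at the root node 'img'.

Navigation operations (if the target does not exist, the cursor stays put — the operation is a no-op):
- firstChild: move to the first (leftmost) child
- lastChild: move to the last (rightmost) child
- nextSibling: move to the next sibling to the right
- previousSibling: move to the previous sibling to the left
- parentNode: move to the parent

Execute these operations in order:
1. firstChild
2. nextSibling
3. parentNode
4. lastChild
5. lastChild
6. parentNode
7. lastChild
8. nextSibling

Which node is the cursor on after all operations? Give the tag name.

After 1 (firstChild): input
After 2 (nextSibling): ul
After 3 (parentNode): img
After 4 (lastChild): footer
After 5 (lastChild): table
After 6 (parentNode): footer
After 7 (lastChild): table
After 8 (nextSibling): table (no-op, stayed)

Answer: table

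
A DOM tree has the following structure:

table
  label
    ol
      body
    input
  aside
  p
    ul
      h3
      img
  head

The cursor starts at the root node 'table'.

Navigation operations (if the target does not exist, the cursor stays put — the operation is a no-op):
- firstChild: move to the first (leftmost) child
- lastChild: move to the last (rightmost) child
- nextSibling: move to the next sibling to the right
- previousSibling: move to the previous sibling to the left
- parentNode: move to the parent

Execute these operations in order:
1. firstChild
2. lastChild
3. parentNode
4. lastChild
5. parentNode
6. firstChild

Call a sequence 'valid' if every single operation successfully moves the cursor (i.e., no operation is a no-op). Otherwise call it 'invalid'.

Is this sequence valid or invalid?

After 1 (firstChild): label
After 2 (lastChild): input
After 3 (parentNode): label
After 4 (lastChild): input
After 5 (parentNode): label
After 6 (firstChild): ol

Answer: valid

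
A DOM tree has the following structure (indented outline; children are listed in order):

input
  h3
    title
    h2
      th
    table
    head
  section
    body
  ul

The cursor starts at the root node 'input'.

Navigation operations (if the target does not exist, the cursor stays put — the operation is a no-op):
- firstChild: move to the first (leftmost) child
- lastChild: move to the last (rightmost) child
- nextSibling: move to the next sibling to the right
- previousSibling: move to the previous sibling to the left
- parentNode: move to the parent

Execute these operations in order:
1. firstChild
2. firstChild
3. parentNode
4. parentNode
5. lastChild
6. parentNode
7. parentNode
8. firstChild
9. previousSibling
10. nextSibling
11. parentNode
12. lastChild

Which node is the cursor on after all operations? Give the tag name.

Answer: ul

Derivation:
After 1 (firstChild): h3
After 2 (firstChild): title
After 3 (parentNode): h3
After 4 (parentNode): input
After 5 (lastChild): ul
After 6 (parentNode): input
After 7 (parentNode): input (no-op, stayed)
After 8 (firstChild): h3
After 9 (previousSibling): h3 (no-op, stayed)
After 10 (nextSibling): section
After 11 (parentNode): input
After 12 (lastChild): ul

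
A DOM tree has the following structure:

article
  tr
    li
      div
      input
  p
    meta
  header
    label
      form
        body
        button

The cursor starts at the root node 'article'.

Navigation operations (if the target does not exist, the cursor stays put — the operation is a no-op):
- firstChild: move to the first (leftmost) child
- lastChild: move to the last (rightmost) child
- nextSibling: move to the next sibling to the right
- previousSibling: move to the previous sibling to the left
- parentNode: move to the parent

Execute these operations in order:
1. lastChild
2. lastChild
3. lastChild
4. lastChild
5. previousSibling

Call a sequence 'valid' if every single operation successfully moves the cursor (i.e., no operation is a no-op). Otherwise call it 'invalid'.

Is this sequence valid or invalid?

Answer: valid

Derivation:
After 1 (lastChild): header
After 2 (lastChild): label
After 3 (lastChild): form
After 4 (lastChild): button
After 5 (previousSibling): body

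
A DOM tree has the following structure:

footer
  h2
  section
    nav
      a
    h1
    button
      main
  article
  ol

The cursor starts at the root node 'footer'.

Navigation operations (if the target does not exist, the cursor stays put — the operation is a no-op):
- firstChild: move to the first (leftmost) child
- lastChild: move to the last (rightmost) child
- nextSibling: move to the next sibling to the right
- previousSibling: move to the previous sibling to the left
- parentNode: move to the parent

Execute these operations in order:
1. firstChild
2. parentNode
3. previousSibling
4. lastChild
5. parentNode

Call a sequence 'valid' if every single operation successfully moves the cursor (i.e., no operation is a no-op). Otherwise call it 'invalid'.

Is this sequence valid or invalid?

Answer: invalid

Derivation:
After 1 (firstChild): h2
After 2 (parentNode): footer
After 3 (previousSibling): footer (no-op, stayed)
After 4 (lastChild): ol
After 5 (parentNode): footer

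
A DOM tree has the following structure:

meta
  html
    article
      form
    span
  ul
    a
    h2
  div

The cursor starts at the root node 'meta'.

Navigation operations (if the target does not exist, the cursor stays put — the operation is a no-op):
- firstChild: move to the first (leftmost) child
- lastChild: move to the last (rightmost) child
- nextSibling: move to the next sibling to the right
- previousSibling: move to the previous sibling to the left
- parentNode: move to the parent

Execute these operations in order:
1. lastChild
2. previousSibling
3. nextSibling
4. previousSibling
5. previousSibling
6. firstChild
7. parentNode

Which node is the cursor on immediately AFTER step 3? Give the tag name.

After 1 (lastChild): div
After 2 (previousSibling): ul
After 3 (nextSibling): div

Answer: div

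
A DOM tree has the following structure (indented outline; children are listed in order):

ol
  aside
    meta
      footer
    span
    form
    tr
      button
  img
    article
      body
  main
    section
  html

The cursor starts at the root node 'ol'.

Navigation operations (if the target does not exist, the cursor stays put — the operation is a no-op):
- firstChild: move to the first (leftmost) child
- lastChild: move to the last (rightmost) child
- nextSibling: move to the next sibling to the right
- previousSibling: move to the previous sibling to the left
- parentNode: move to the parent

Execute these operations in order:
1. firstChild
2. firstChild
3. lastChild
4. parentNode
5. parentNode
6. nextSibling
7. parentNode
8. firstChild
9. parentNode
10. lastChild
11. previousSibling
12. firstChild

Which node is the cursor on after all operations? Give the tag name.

After 1 (firstChild): aside
After 2 (firstChild): meta
After 3 (lastChild): footer
After 4 (parentNode): meta
After 5 (parentNode): aside
After 6 (nextSibling): img
After 7 (parentNode): ol
After 8 (firstChild): aside
After 9 (parentNode): ol
After 10 (lastChild): html
After 11 (previousSibling): main
After 12 (firstChild): section

Answer: section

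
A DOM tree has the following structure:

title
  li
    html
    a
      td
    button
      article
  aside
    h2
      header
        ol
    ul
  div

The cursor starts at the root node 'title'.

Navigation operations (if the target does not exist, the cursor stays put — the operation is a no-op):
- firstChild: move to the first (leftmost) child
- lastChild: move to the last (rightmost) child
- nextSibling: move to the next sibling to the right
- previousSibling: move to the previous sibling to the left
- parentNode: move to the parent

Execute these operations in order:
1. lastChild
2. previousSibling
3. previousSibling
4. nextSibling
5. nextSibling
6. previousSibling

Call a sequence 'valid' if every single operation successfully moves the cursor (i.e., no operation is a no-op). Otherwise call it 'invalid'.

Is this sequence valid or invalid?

After 1 (lastChild): div
After 2 (previousSibling): aside
After 3 (previousSibling): li
After 4 (nextSibling): aside
After 5 (nextSibling): div
After 6 (previousSibling): aside

Answer: valid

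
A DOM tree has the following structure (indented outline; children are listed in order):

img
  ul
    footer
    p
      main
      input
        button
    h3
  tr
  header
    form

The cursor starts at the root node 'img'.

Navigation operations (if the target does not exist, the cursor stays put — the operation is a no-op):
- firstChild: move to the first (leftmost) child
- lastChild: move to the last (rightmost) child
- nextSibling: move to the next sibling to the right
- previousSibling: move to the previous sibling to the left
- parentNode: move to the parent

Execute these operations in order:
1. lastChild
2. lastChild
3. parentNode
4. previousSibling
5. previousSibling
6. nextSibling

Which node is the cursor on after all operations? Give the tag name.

Answer: tr

Derivation:
After 1 (lastChild): header
After 2 (lastChild): form
After 3 (parentNode): header
After 4 (previousSibling): tr
After 5 (previousSibling): ul
After 6 (nextSibling): tr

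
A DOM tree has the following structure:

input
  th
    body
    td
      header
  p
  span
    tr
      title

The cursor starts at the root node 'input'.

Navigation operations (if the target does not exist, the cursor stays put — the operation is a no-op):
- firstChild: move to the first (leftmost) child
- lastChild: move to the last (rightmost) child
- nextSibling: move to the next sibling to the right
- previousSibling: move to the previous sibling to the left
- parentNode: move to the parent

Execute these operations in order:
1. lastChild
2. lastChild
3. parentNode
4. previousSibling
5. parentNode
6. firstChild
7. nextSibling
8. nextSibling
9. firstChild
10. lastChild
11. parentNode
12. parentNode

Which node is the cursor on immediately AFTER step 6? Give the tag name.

Answer: th

Derivation:
After 1 (lastChild): span
After 2 (lastChild): tr
After 3 (parentNode): span
After 4 (previousSibling): p
After 5 (parentNode): input
After 6 (firstChild): th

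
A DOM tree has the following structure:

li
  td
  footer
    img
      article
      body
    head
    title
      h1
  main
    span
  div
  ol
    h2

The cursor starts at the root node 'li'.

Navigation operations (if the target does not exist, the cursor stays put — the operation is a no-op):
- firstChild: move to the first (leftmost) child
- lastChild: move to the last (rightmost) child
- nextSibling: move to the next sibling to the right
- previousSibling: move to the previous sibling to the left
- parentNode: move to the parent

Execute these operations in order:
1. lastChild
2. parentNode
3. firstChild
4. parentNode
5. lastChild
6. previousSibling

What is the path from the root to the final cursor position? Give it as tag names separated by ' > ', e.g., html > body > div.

Answer: li > div

Derivation:
After 1 (lastChild): ol
After 2 (parentNode): li
After 3 (firstChild): td
After 4 (parentNode): li
After 5 (lastChild): ol
After 6 (previousSibling): div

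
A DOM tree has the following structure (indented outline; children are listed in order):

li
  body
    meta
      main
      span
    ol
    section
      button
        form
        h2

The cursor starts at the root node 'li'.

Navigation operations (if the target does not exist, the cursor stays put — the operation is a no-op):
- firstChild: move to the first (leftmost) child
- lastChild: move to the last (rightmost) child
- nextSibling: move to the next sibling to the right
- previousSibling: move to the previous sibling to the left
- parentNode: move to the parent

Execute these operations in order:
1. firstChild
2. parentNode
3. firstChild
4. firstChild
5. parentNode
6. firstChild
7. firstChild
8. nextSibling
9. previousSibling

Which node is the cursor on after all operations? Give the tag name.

After 1 (firstChild): body
After 2 (parentNode): li
After 3 (firstChild): body
After 4 (firstChild): meta
After 5 (parentNode): body
After 6 (firstChild): meta
After 7 (firstChild): main
After 8 (nextSibling): span
After 9 (previousSibling): main

Answer: main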